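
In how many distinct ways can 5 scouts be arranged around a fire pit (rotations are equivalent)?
Circular: fix one position, arrange the rest. (5-1)! = 24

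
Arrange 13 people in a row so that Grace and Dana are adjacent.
Treat as block: (13-1)! × 2! = 479001600 × 2 = 958003200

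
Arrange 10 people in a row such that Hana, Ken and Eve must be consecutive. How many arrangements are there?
Treat the 3 as one block: (10-3+1)! × 3! = 40320 × 6 = 241920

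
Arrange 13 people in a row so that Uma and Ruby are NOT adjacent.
Total - adjacent = 13! - (13-1)!×2 = 6227020800 - 958003200 = 5269017600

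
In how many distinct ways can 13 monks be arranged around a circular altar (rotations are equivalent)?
Circular: fix one position, arrange the rest. (13-1)! = 479001600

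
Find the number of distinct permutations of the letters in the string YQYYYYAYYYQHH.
13! / (2! × 8! × 2! × 1!) = 38610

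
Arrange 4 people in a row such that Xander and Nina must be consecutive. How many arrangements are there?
Treat the 2 as one block: (4-2+1)! × 2! = 6 × 2 = 12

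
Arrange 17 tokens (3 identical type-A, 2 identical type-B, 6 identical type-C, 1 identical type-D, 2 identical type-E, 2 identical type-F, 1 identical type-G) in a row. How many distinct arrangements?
17! / (3! × 2! × 6! × 1! × 2! × 2! × 1!) = 10291881600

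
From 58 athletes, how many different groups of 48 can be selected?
C(58,48) = 58!/(48!×10!) = 52179482355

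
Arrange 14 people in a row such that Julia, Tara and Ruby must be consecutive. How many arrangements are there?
Treat the 3 as one block: (14-3+1)! × 3! = 479001600 × 6 = 2874009600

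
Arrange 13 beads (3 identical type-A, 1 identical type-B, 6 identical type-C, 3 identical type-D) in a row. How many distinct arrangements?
13! / (3! × 1! × 6! × 3!) = 240240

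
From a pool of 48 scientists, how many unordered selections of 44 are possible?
C(48,44) = 48!/(44!×4!) = 194580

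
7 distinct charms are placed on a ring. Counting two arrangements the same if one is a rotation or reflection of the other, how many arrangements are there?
(7-1)!/2 = 720/2 = 360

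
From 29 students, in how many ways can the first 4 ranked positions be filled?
P(29,4) = 29!/(29-4)! = 570024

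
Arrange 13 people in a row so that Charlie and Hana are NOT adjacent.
Total - adjacent = 13! - (13-1)!×2 = 6227020800 - 958003200 = 5269017600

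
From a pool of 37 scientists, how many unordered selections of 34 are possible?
C(37,34) = 37!/(34!×3!) = 7770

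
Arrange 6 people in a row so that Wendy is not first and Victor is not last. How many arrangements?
By inclusion-exclusion: 6! - 2×(6-1)! + (6-2)! = 720 - 240 + 24 = 504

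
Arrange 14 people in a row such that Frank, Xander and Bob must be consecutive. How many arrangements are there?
Treat the 3 as one block: (14-3+1)! × 3! = 479001600 × 6 = 2874009600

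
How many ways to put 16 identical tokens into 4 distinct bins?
C(16+4-1, 4-1) = C(19, 3) = 969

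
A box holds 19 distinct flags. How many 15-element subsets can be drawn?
C(19,15) = 19!/(15!×4!) = 3876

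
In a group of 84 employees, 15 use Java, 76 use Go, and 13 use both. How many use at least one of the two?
|A∪B| = |A| + |B| - |A∩B| = 15 + 76 - 13 = 78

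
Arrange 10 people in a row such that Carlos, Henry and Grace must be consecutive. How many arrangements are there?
Treat the 3 as one block: (10-3+1)! × 3! = 40320 × 6 = 241920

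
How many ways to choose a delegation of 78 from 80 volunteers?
C(80,78) = 80!/(78!×2!) = 3160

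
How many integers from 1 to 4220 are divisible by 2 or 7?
⌊4220/2⌋ + ⌊4220/7⌋ - ⌊4220/14⌋ = 2110 + 602 - 301 = 2411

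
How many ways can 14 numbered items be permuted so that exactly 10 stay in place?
Choose the 10 fixed points C(14,10) = 1001, derange the rest: !4 = Σ_{j=0}^{4} (-1)^j·4!/j! = 24 - 24 + 12 - 4 + 1 = 9. Product = 1001 × 9 = 9009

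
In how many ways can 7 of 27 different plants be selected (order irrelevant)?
C(27,7) = 27!/(7!×20!) = 888030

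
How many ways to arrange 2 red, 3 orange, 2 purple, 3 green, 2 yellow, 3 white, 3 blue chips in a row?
18! / (2! × 3! × 2! × 3! × 2! × 3! × 3!) = 617512896000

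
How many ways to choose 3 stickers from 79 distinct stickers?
C(79,3) = 79!/(3!×76!) = 79079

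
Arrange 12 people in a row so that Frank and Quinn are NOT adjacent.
Total - adjacent = 12! - (12-1)!×2 = 479001600 - 79833600 = 399168000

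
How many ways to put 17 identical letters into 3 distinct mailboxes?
C(17+3-1, 3-1) = C(19, 2) = 171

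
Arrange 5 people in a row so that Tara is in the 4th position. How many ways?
Fix one position: (5-1)! = 24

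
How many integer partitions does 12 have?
Pentagonal recurrence p(n) = p(n-1) + p(n-2) - p(n-5) - p(n-7) + p(n-12) + p(n-15) - ... gives p(0..11) = 1, 1, 2, 3, 5, 7, 11, 15, 22, 30, 42, 56. p(12) = p(11) + p(10) - p(7) - p(5) + p(0) = 56 + 42 - 15 - 7 + 1 = 77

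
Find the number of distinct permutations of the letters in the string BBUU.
4! / (2! × 2!) = 6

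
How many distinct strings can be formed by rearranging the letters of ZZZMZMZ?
7! / (5! × 2!) = 21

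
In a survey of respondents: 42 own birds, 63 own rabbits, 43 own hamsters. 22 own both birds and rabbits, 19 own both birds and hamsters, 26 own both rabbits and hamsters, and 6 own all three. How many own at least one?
|A∪B∪C| = 42+63+43-22-19-26+6 = 87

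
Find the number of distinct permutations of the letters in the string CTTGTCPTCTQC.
12! / (5! × 1! × 4! × 1! × 1!) = 166320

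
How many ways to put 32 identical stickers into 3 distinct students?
C(32+3-1, 3-1) = C(34, 2) = 561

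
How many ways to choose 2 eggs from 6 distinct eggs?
C(6,2) = 6!/(2!×4!) = 15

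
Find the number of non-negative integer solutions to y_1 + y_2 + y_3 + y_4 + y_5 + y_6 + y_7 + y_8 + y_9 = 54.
C(54+9-1, 9-1) = C(62, 8) = 3381098545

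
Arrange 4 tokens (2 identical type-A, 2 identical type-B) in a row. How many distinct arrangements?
4! / (2! × 2!) = 6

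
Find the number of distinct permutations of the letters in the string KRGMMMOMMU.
10! / (1! × 1! × 1! × 5! × 1! × 1!) = 30240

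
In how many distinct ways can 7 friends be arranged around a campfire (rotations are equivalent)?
Circular: fix one position, arrange the rest. (7-1)! = 720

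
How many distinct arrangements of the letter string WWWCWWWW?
8! / (7! × 1!) = 8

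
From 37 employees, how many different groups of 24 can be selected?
C(37,24) = 37!/(24!×13!) = 3562467300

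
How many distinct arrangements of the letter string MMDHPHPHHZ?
10! / (2! × 4! × 2! × 1! × 1!) = 37800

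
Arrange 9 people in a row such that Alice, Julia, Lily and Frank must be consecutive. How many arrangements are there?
Treat the 4 as one block: (9-4+1)! × 4! = 720 × 24 = 17280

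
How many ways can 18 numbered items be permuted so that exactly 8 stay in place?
Choose the 8 fixed points C(18,8) = 43758, derange the rest: !10 = Σ_{j=0}^{10} (-1)^j·10!/j! = 3628800 - 3628800 + 1814400 - 604800 + 151200 - 30240 + 5040 - 720 + 90 - 10 + 1 = 1334961. Product = 43758 × 1334961 = 58415223438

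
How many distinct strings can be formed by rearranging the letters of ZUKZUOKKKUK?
11! / (5! × 2! × 3! × 1!) = 27720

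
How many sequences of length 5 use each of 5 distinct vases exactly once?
5! = 120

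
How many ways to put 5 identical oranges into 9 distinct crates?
C(5+9-1, 9-1) = C(13, 8) = 1287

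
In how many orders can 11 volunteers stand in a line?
11! = 39916800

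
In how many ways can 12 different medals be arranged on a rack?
12! = 479001600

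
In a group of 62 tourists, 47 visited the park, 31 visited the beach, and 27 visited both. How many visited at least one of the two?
|A∪B| = |A| + |B| - |A∩B| = 47 + 31 - 27 = 51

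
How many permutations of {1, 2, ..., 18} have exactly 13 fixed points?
Choose the 13 fixed points C(18,13) = 8568, derange the rest: !5 = Σ_{j=0}^{5} (-1)^j·5!/j! = 120 - 120 + 60 - 20 + 5 - 1 = 44. Product = 8568 × 44 = 376992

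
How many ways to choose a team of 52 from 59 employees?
C(59,52) = 59!/(52!×7!) = 341149446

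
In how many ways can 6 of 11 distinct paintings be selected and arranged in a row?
P(11,6) = 11!/(11-6)! = 332640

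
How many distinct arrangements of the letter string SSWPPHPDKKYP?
12! / (1! × 1! × 2! × 4! × 1! × 2! × 1!) = 4989600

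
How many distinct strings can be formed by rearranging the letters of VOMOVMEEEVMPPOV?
15! / (3! × 3! × 4! × 3! × 2!) = 126126000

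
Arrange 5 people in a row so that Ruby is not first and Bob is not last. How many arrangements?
By inclusion-exclusion: 5! - 2×(5-1)! + (5-2)! = 120 - 48 + 6 = 78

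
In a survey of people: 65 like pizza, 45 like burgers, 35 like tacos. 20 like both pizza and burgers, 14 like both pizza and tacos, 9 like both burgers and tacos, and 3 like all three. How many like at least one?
|A∪B∪C| = 65+45+35-20-14-9+3 = 105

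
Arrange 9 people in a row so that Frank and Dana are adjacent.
Treat as block: (9-1)! × 2! = 40320 × 2 = 80640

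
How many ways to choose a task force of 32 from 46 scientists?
C(46,32) = 46!/(32!×14!) = 239877544005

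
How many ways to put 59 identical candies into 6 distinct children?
C(59+6-1, 6-1) = C(64, 5) = 7624512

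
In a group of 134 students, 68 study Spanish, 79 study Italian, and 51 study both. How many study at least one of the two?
|A∪B| = |A| + |B| - |A∩B| = 68 + 79 - 51 = 96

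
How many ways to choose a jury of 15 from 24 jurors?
C(24,15) = 24!/(15!×9!) = 1307504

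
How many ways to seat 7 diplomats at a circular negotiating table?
Circular: fix one position, arrange the rest. (7-1)! = 720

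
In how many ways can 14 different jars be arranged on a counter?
14! = 87178291200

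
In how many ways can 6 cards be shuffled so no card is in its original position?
!6 = Σ_{j=0}^{6} (-1)^j·6!/j! = 720 - 720 + 360 - 120 + 30 - 6 + 1 = 265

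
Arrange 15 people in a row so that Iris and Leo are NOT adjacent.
Total - adjacent = 15! - (15-1)!×2 = 1307674368000 - 174356582400 = 1133317785600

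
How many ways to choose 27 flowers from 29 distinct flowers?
C(29,27) = 29!/(27!×2!) = 406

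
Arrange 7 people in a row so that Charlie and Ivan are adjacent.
Treat as block: (7-1)! × 2! = 720 × 2 = 1440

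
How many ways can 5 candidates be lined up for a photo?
5! = 120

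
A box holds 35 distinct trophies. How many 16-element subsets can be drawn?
C(35,16) = 35!/(16!×19!) = 4059928950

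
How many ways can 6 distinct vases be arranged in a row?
6! = 720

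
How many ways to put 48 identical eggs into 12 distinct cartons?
C(48+12-1, 12-1) = C(59, 11) = 279871768995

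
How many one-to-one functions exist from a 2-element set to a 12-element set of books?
P(12,2) = 12!/(12-2)! = 132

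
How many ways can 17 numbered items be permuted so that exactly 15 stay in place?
Choose the 15 fixed points C(17,15) = 136, derange the rest: !2 = Σ_{j=0}^{2} (-1)^j·2!/j! = 2 - 2 + 1 = 1. Product = 136 × 1 = 136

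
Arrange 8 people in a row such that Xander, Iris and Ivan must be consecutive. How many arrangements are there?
Treat the 3 as one block: (8-3+1)! × 3! = 720 × 6 = 4320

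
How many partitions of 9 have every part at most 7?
Let r_j(i) = number of partitions of i into parts ≤ j, for i = 0..9. r_1(i) = 1 for all i; r_j(i) = r_{j-1}(i) + r_j(i-j). Rows j = 2..7: ≤2: 1 1 2 2 3 3 4 4 5 5; ≤3: 1 1 2 3 4 5 7 8 10 12; ≤4: 1 1 2 3 5 6 9 11 15 18; ≤5: 1 1 2 3 5 7 10 13 18 23; ≤6: 1 1 2 3 5 7 11 14 20 26; ≤7: 1 1 2 3 5 7 11 15 21 28. r_7(9) = 28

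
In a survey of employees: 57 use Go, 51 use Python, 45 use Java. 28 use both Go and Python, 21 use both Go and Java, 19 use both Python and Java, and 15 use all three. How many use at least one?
|A∪B∪C| = 57+51+45-28-21-19+15 = 100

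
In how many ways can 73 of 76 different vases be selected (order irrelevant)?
C(76,73) = 76!/(73!×3!) = 70300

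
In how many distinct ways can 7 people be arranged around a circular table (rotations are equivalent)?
Circular: fix one position, arrange the rest. (7-1)! = 720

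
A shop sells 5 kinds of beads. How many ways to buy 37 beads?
C(37+5-1, 5-1) = C(41, 4) = 101270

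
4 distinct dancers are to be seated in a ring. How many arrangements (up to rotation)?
Circular: fix one position, arrange the rest. (4-1)! = 6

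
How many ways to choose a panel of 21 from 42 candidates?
C(42,21) = 42!/(21!×21!) = 538257874440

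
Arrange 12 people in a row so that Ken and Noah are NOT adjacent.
Total - adjacent = 12! - (12-1)!×2 = 479001600 - 79833600 = 399168000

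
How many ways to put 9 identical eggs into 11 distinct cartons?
C(9+11-1, 11-1) = C(19, 10) = 92378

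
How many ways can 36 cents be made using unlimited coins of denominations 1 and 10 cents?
Coefficient of x^36 in 1/(1-x^1) · 1/(1-x^10). Use j coins of 10 for j = 0..⌊36/10⌋ = 3, the rest in 1s: 3 + 1 = 4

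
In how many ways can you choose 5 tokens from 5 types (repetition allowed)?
C(5+5-1, 5-1) = C(9, 4) = 126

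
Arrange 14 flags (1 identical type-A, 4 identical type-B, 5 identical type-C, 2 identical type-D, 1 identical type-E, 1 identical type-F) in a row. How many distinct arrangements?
14! / (1! × 4! × 5! × 2! × 1! × 1!) = 15135120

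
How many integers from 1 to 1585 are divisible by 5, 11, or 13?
⌊1585/5⌋+⌊1585/11⌋+⌊1585/13⌋ - ⌊1585/55⌋-⌊1585/65⌋-⌊1585/143⌋ + ⌊1585/715⌋ = 317+144+121 - 28-24-11 + 2 = 521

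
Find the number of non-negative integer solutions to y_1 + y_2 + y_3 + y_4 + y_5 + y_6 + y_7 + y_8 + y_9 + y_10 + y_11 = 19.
C(19+11-1, 11-1) = C(29, 10) = 20030010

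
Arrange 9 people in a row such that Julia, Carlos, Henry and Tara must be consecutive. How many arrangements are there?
Treat the 4 as one block: (9-4+1)! × 4! = 720 × 24 = 17280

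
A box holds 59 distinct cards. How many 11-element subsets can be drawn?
C(59,11) = 59!/(11!×48!) = 279871768995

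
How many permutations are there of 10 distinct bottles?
10! = 3628800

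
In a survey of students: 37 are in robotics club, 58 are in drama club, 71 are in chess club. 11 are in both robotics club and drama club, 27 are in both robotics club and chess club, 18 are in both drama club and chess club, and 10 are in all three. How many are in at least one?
|A∪B∪C| = 37+58+71-11-27-18+10 = 120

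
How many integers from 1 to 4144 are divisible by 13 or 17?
⌊4144/13⌋ + ⌊4144/17⌋ - ⌊4144/221⌋ = 318 + 243 - 18 = 543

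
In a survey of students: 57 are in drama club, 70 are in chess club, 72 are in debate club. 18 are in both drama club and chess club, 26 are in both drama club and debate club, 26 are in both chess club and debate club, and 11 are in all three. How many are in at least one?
|A∪B∪C| = 57+70+72-18-26-26+11 = 140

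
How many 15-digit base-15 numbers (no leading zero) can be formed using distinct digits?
First digit: 14 choices (nonzero). Then descending: 14 × 14 × 13 × 12 × 11 × 10 × 9 × 8 × 7 × 6 × 5 × 4 × 3 × 2 × 1 = 1220496076800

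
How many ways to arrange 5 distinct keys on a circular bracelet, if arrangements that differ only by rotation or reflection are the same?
(5-1)!/2 = 24/2 = 12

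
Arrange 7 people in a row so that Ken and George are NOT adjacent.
Total - adjacent = 7! - (7-1)!×2 = 5040 - 1440 = 3600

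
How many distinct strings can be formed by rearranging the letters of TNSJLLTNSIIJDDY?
15! / (2! × 2! × 2! × 1! × 2! × 2! × 2! × 2!) = 10216206000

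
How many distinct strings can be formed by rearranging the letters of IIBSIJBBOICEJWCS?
16! / (1! × 1! × 2! × 2! × 1! × 3! × 2! × 4!) = 18162144000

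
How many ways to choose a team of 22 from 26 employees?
C(26,22) = 26!/(22!×4!) = 14950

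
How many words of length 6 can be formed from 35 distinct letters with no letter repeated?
P(35,6) = 35!/(35-6)! = 1168675200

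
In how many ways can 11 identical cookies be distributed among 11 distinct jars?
C(11+11-1, 11-1) = C(21, 10) = 352716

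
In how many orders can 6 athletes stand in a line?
6! = 720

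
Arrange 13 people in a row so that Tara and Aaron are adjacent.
Treat as block: (13-1)! × 2! = 479001600 × 2 = 958003200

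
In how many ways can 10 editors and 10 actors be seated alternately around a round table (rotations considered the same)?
Fix one of the editors: (10-1)! ways for the remaining editors, × 10! ways for the actors = 362880 × 3628800 = 1316818944000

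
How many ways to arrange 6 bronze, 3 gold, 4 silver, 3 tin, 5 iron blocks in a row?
21! / (6! × 3! × 4! × 3! × 5!) = 684410126400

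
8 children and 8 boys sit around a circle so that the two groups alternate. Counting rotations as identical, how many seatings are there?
Fix one of the children: (8-1)! ways for the remaining children, × 8! ways for the boys = 5040 × 40320 = 203212800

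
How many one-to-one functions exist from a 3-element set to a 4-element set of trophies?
P(4,3) = 4!/(4-3)! = 24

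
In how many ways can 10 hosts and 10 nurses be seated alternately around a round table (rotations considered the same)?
Fix one of the hosts: (10-1)! ways for the remaining hosts, × 10! ways for the nurses = 362880 × 3628800 = 1316818944000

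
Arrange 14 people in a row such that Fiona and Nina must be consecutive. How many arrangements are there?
Treat the 2 as one block: (14-2+1)! × 2! = 6227020800 × 2 = 12454041600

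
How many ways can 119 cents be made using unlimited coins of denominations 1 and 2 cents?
Coefficient of x^119 in 1/(1-x^1) · 1/(1-x^2). Use j coins of 2 for j = 0..⌊119/2⌋ = 59, the rest in 1s: 59 + 1 = 60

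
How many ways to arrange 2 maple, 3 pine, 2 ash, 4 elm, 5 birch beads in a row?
16! / (2! × 3! × 2! × 4! × 5!) = 302702400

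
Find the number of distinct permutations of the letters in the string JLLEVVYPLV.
10! / (1! × 1! × 1! × 1! × 3! × 3!) = 100800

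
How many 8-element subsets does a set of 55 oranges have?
C(55,8) = 55!/(8!×47!) = 1217566350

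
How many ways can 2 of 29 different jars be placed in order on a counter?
P(29,2) = 29!/(29-2)! = 812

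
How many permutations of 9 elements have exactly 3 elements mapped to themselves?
Choose the 3 fixed points C(9,3) = 84, derange the rest: !6 = Σ_{j=0}^{6} (-1)^j·6!/j! = 720 - 720 + 360 - 120 + 30 - 6 + 1 = 265. Product = 84 × 265 = 22260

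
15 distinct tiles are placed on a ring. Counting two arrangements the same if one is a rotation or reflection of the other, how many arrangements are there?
(15-1)!/2 = 87178291200/2 = 43589145600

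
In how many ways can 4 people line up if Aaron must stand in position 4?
Fix one position: (4-1)! = 6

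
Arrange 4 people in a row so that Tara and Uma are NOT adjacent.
Total - adjacent = 4! - (4-1)!×2 = 24 - 12 = 12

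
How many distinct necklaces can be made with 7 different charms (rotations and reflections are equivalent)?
(7-1)!/2 = 720/2 = 360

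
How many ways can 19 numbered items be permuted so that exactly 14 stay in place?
Choose the 14 fixed points C(19,14) = 11628, derange the rest: !5 = Σ_{j=0}^{5} (-1)^j·5!/j! = 120 - 120 + 60 - 20 + 5 - 1 = 44. Product = 11628 × 44 = 511632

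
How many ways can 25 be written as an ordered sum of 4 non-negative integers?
C(25+4-1, 4-1) = C(28, 3) = 3276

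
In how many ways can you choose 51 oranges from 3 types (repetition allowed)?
C(51+3-1, 3-1) = C(53, 2) = 1378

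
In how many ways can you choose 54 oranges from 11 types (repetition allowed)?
C(54+11-1, 11-1) = C(64, 10) = 151473214816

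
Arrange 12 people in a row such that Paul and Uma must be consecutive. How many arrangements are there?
Treat the 2 as one block: (12-2+1)! × 2! = 39916800 × 2 = 79833600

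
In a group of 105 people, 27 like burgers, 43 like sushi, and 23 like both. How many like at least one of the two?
|A∪B| = |A| + |B| - |A∩B| = 27 + 43 - 23 = 47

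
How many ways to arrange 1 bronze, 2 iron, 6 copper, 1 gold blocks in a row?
10! / (1! × 2! × 6! × 1!) = 2520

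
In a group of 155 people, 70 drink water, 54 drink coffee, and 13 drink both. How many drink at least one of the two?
|A∪B| = |A| + |B| - |A∩B| = 70 + 54 - 13 = 111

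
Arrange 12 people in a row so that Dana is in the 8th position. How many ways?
Fix one position: (12-1)! = 39916800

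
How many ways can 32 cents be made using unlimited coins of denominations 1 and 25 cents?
Coefficient of x^32 in 1/(1-x^1) · 1/(1-x^25). Use j coins of 25 for j = 0..⌊32/25⌋ = 1, the rest in 1s: 1 + 1 = 2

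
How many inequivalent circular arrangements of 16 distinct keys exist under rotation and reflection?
(16-1)!/2 = 1307674368000/2 = 653837184000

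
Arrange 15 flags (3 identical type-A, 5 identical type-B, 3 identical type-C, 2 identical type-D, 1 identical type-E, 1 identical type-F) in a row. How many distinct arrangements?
15! / (3! × 5! × 3! × 2! × 1! × 1!) = 151351200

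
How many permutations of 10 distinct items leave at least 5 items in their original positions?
Exactly j fixed points: C(10,j)·!(10-j); sum over j ≥ 5 (derangement numbers via !m = (m-1)·(!(m-1) + !(m-2)): !0..!5 = 1, 0, 1, 2, 9, 44). Σ_{j=5}^{10} C(10,j)·!(10-j) = C(10,5)·!5 + C(10,6)·!4 + C(10,7)·!3 + C(10,8)·!2 + C(10,9)·!1 + C(10,10)·!0 = 252·44 + 210·9 + 120·2 + 45·1 + 10·0 + 1·1 = 13264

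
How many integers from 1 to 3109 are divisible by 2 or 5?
⌊3109/2⌋ + ⌊3109/5⌋ - ⌊3109/10⌋ = 1554 + 621 - 310 = 1865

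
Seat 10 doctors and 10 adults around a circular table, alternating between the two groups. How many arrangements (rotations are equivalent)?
Fix one of the doctors: (10-1)! ways for the remaining doctors, × 10! ways for the adults = 362880 × 3628800 = 1316818944000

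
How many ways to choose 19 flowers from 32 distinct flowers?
C(32,19) = 32!/(19!×13!) = 347373600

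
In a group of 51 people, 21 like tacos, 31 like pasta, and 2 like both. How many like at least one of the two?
|A∪B| = |A| + |B| - |A∩B| = 21 + 31 - 2 = 50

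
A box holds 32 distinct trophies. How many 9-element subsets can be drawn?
C(32,9) = 32!/(9!×23!) = 28048800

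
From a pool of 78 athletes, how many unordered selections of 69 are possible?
C(78,69) = 78!/(69!×9!) = 182364632450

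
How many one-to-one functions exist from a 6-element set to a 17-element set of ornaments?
P(17,6) = 17!/(17-6)! = 8910720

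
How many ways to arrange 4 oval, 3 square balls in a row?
7! / (4! × 3!) = 35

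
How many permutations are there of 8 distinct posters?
8! = 40320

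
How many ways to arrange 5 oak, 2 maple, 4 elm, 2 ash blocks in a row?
13! / (5! × 2! × 4! × 2!) = 540540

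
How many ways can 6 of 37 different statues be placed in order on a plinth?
P(37,6) = 37!/(37-6)! = 1673844480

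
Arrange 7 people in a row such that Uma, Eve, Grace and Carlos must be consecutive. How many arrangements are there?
Treat the 4 as one block: (7-4+1)! × 4! = 24 × 24 = 576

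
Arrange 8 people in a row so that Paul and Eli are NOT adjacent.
Total - adjacent = 8! - (8-1)!×2 = 40320 - 10080 = 30240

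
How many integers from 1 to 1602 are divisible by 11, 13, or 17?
⌊1602/11⌋+⌊1602/13⌋+⌊1602/17⌋ - ⌊1602/143⌋-⌊1602/187⌋-⌊1602/221⌋ + ⌊1602/2431⌋ = 145+123+94 - 11-8-7 + 0 = 336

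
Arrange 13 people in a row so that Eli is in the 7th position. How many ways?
Fix one position: (13-1)! = 479001600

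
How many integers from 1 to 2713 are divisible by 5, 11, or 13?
⌊2713/5⌋+⌊2713/11⌋+⌊2713/13⌋ - ⌊2713/55⌋-⌊2713/65⌋-⌊2713/143⌋ + ⌊2713/715⌋ = 542+246+208 - 49-41-18 + 3 = 891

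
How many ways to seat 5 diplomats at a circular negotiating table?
Circular: fix one position, arrange the rest. (5-1)! = 24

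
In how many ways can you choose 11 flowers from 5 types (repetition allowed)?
C(11+5-1, 5-1) = C(15, 4) = 1365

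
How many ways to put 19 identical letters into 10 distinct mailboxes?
C(19+10-1, 10-1) = C(28, 9) = 6906900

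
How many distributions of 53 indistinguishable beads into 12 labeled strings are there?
C(53+12-1, 12-1) = C(64, 11) = 743595781824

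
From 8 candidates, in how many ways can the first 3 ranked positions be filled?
P(8,3) = 8!/(8-3)! = 336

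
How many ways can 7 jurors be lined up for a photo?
7! = 5040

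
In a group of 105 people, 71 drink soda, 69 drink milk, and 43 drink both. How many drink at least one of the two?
|A∪B| = |A| + |B| - |A∩B| = 71 + 69 - 43 = 97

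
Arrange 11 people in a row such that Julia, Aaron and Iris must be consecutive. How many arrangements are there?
Treat the 3 as one block: (11-3+1)! × 3! = 362880 × 6 = 2177280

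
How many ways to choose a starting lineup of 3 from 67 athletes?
C(67,3) = 67!/(3!×64!) = 47905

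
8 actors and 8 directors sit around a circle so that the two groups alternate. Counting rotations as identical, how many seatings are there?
Fix one of the actors: (8-1)! ways for the remaining actors, × 8! ways for the directors = 5040 × 40320 = 203212800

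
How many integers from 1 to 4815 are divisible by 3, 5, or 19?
⌊4815/3⌋+⌊4815/5⌋+⌊4815/19⌋ - ⌊4815/15⌋-⌊4815/57⌋-⌊4815/95⌋ + ⌊4815/285⌋ = 1605+963+253 - 321-84-50 + 16 = 2382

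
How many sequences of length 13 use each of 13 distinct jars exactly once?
13! = 6227020800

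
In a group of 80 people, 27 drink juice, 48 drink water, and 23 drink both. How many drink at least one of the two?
|A∪B| = |A| + |B| - |A∩B| = 27 + 48 - 23 = 52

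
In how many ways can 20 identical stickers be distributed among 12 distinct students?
C(20+12-1, 12-1) = C(31, 11) = 84672315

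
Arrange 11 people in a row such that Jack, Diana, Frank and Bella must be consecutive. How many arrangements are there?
Treat the 4 as one block: (11-4+1)! × 4! = 40320 × 24 = 967680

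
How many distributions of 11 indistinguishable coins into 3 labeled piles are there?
C(11+3-1, 3-1) = C(13, 2) = 78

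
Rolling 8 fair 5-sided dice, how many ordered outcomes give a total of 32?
Coefficient of x^32 in (x + x² + ... + x^5)^8. By inclusion-exclusion on dice exceeding 5: Σ_j (-1)^j C(8,j)·C(32-1-5j, 7) = C(8,0)·C(31,7) - C(8,1)·C(26,7) + C(8,2)·C(21,7) - C(8,3)·C(16,7) + C(8,4)·C(11,7) = 1·2629575 - 8·657800 + 28·116280 - 56·11440 + 70·330 = 5475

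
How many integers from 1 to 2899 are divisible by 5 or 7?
⌊2899/5⌋ + ⌊2899/7⌋ - ⌊2899/35⌋ = 579 + 414 - 82 = 911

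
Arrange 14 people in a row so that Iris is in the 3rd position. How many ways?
Fix one position: (14-1)! = 6227020800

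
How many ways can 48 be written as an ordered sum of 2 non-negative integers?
C(48+2-1, 2-1) = C(49, 1) = 49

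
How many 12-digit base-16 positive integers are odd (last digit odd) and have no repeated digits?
Last∈{1,3,5,7,9,11,13,15}. Last=0: 0. Last nonzero: 8×14×P(14,10) = 406832025600. Total = 406832025600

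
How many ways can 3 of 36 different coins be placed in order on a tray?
P(36,3) = 36!/(36-3)! = 42840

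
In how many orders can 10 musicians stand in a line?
10! = 3628800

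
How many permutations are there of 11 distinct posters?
11! = 39916800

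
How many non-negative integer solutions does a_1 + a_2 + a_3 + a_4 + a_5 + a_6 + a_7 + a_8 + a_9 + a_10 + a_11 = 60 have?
C(60+11-1, 11-1) = C(70, 10) = 396704524216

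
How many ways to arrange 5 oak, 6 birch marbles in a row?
11! / (5! × 6!) = 462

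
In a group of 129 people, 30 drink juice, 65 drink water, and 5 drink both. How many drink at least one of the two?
|A∪B| = |A| + |B| - |A∩B| = 30 + 65 - 5 = 90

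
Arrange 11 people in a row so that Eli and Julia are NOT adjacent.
Total - adjacent = 11! - (11-1)!×2 = 39916800 - 7257600 = 32659200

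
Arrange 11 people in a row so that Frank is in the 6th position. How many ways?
Fix one position: (11-1)! = 3628800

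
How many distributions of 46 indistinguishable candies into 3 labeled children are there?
C(46+3-1, 3-1) = C(48, 2) = 1128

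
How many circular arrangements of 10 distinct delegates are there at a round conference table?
Circular: fix one position, arrange the rest. (10-1)! = 362880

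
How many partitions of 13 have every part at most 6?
Let r_j(i) = number of partitions of i into parts ≤ j, for i = 0..13. r_1(i) = 1 for all i; r_j(i) = r_{j-1}(i) + r_j(i-j). Rows j = 2..6: ≤2: 1 1 2 2 3 3 4 4 5 5 6 6 7 7; ≤3: 1 1 2 3 4 5 7 8 10 12 14 16 19 21; ≤4: 1 1 2 3 5 6 9 11 15 18 23 27 34 39; ≤5: 1 1 2 3 5 7 10 13 18 23 30 37 47 57; ≤6: 1 1 2 3 5 7 11 14 20 26 35 44 58 71. r_6(13) = 71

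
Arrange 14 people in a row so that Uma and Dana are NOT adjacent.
Total - adjacent = 14! - (14-1)!×2 = 87178291200 - 12454041600 = 74724249600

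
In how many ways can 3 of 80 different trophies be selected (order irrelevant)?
C(80,3) = 80!/(3!×77!) = 82160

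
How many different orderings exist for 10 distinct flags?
10! = 3628800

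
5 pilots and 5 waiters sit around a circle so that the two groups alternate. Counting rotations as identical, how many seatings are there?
Fix one of the pilots: (5-1)! ways for the remaining pilots, × 5! ways for the waiters = 24 × 120 = 2880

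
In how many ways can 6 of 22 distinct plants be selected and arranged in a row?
P(22,6) = 22!/(22-6)! = 53721360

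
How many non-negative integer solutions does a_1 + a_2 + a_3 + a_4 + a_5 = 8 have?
C(8+5-1, 5-1) = C(12, 4) = 495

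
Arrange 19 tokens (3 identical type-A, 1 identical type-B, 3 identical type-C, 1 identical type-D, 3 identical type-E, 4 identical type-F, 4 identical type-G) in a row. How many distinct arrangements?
19! / (3! × 1! × 3! × 1! × 3! × 4! × 4!) = 977728752000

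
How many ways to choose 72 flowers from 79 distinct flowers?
C(79,72) = 79!/(72!×7!) = 2898753715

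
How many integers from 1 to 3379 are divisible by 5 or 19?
⌊3379/5⌋ + ⌊3379/19⌋ - ⌊3379/95⌋ = 675 + 177 - 35 = 817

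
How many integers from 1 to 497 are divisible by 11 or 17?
⌊497/11⌋ + ⌊497/17⌋ - ⌊497/187⌋ = 45 + 29 - 2 = 72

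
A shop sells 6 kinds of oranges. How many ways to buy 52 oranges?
C(52+6-1, 6-1) = C(57, 5) = 4187106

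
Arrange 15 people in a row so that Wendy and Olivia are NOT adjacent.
Total - adjacent = 15! - (15-1)!×2 = 1307674368000 - 174356582400 = 1133317785600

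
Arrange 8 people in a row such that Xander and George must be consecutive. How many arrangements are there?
Treat the 2 as one block: (8-2+1)! × 2! = 5040 × 2 = 10080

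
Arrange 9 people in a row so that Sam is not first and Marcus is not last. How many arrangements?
By inclusion-exclusion: 9! - 2×(9-1)! + (9-2)! = 362880 - 80640 + 5040 = 287280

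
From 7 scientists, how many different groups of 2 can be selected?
C(7,2) = 7!/(2!×5!) = 21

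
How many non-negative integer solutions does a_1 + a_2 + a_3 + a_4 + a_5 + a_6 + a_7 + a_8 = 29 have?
C(29+8-1, 8-1) = C(36, 7) = 8347680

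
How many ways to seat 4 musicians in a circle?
Circular: fix one position, arrange the rest. (4-1)! = 6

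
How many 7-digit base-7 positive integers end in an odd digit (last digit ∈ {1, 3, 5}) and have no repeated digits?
Last∈{1,3,5}. Last=0: 0. Last nonzero: 3×5×P(5,5) = 1800. Total = 1800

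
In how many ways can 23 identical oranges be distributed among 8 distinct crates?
C(23+8-1, 8-1) = C(30, 7) = 2035800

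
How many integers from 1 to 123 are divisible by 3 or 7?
⌊123/3⌋ + ⌊123/7⌋ - ⌊123/21⌋ = 41 + 17 - 5 = 53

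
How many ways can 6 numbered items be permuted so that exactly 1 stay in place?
Choose the 1 fixed point C(6,1) = 6, derange the rest: !5 = Σ_{j=0}^{5} (-1)^j·5!/j! = 120 - 120 + 60 - 20 + 5 - 1 = 44. Product = 6 × 44 = 264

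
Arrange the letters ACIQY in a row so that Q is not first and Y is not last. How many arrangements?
By inclusion-exclusion: 5! - 2×(5-1)! + (5-2)! = 120 - 48 + 6 = 78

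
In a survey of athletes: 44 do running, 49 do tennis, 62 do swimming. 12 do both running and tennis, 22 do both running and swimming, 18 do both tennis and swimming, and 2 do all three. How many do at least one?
|A∪B∪C| = 44+49+62-12-22-18+2 = 105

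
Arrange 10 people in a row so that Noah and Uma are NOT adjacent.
Total - adjacent = 10! - (10-1)!×2 = 3628800 - 725760 = 2903040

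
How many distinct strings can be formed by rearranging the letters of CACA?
4! / (2! × 2!) = 6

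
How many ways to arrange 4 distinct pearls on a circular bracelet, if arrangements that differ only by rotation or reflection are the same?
(4-1)!/2 = 6/2 = 3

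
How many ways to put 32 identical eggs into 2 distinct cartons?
C(32+2-1, 2-1) = C(33, 1) = 33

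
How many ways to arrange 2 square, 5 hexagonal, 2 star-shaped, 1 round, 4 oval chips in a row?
14! / (2! × 5! × 2! × 1! × 4!) = 7567560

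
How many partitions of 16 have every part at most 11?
Let r_j(i) = number of partitions of i into parts ≤ j, for i = 0..16. r_1(i) = 1 for all i; r_j(i) = r_{j-1}(i) + r_j(i-j). Rows j = 2..11: ≤2: 1 1 2 2 3 3 4 4 5 5 6 6 7 7 8 8 9; ≤3: 1 1 2 3 4 5 7 8 10 12 14 16 19 21 24 27 30; ≤4: 1 1 2 3 5 6 9 11 15 18 23 27 34 39 47 54 64; ≤5: 1 1 2 3 5 7 10 13 18 23 30 37 47 57 70 84 101; ≤6: 1 1 2 3 5 7 11 14 20 26 35 44 58 71 90 110 136; ≤7: 1 1 2 3 5 7 11 15 21 28 38 49 65 82 105 131 164; ≤8: 1 1 2 3 5 7 11 15 22 29 40 52 70 89 116 146 186; ≤9: 1 1 2 3 5 7 11 15 22 30 41 54 73 94 123 157 201; ≤10: 1 1 2 3 5 7 11 15 22 30 42 55 75 97 128 164 212; ≤11: 1 1 2 3 5 7 11 15 22 30 42 56 76 99 131 169 219. r_11(16) = 219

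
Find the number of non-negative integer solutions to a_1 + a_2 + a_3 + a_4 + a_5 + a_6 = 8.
C(8+6-1, 6-1) = C(13, 5) = 1287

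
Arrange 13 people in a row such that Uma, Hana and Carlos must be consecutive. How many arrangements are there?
Treat the 3 as one block: (13-3+1)! × 3! = 39916800 × 6 = 239500800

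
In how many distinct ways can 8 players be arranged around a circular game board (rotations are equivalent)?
Circular: fix one position, arrange the rest. (8-1)! = 5040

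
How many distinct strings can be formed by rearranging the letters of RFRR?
4! / (1! × 3!) = 4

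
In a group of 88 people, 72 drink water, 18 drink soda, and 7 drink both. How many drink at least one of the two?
|A∪B| = |A| + |B| - |A∩B| = 72 + 18 - 7 = 83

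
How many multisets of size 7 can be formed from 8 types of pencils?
C(7+8-1, 8-1) = C(14, 7) = 3432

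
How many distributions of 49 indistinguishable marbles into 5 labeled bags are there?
C(49+5-1, 5-1) = C(53, 4) = 292825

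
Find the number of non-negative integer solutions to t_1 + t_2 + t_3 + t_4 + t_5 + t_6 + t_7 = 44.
C(44+7-1, 7-1) = C(50, 6) = 15890700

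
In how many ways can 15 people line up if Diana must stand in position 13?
Fix one position: (15-1)! = 87178291200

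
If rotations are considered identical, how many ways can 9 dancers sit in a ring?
Circular: fix one position, arrange the rest. (9-1)! = 40320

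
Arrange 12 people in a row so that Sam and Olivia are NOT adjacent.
Total - adjacent = 12! - (12-1)!×2 = 479001600 - 79833600 = 399168000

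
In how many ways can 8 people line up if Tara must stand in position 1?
Fix one position: (8-1)! = 5040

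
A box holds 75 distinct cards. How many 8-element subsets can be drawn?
C(75,8) = 75!/(8!×67!) = 16871053725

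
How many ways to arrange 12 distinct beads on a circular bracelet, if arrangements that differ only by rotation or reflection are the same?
(12-1)!/2 = 39916800/2 = 19958400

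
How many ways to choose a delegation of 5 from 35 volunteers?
C(35,5) = 35!/(5!×30!) = 324632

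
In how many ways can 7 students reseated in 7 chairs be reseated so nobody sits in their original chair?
!7 = Σ_{j=0}^{7} (-1)^j·7!/j! = 5040 - 5040 + 2520 - 840 + 210 - 42 + 7 - 1 = 1854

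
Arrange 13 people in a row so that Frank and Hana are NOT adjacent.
Total - adjacent = 13! - (13-1)!×2 = 6227020800 - 958003200 = 5269017600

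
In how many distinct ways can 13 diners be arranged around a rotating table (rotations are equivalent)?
Circular: fix one position, arrange the rest. (13-1)! = 479001600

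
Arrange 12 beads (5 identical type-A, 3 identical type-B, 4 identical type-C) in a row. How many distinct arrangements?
12! / (5! × 3! × 4!) = 27720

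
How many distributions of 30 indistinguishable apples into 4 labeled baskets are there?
C(30+4-1, 4-1) = C(33, 3) = 5456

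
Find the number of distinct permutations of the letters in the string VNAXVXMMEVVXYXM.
15! / (1! × 4! × 1! × 4! × 1! × 1! × 3!) = 378378000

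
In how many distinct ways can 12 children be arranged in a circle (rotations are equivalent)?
Circular: fix one position, arrange the rest. (12-1)! = 39916800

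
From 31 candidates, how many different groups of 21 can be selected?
C(31,21) = 31!/(21!×10!) = 44352165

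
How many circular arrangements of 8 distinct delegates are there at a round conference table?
Circular: fix one position, arrange the rest. (8-1)! = 5040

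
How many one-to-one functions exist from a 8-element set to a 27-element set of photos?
P(27,8) = 27!/(27-8)! = 89513424000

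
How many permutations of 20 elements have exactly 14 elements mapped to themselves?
Choose the 14 fixed points C(20,14) = 38760, derange the rest: !6 = Σ_{j=0}^{6} (-1)^j·6!/j! = 720 - 720 + 360 - 120 + 30 - 6 + 1 = 265. Product = 38760 × 265 = 10271400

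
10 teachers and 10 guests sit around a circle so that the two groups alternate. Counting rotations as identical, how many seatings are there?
Fix one of the teachers: (10-1)! ways for the remaining teachers, × 10! ways for the guests = 362880 × 3628800 = 1316818944000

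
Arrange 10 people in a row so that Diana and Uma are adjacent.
Treat as block: (10-1)! × 2! = 362880 × 2 = 725760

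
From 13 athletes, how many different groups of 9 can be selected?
C(13,9) = 13!/(9!×4!) = 715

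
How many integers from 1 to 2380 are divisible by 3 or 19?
⌊2380/3⌋ + ⌊2380/19⌋ - ⌊2380/57⌋ = 793 + 125 - 41 = 877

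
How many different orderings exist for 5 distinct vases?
5! = 120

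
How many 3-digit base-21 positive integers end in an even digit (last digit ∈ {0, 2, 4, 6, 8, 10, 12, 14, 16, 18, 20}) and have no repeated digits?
Last∈{0,2,4,6,8,10,12,14,16,18,20}. Last=0: 380. Last nonzero: 10×19×P(19,1) = 3610. Total = 3990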